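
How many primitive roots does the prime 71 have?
Number of primitive roots mod 71 = φ(70) = 24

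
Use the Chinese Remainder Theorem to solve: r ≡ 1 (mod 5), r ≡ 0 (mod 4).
M = 5 × 4 = 20. M₁ = 4, y₁ ≡ 4 (mod 5). M₂ = 5, y₂ ≡ 1 (mod 4). r = 1×4×4 + 0×5×1 ≡ 16 (mod 20)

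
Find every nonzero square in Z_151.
QRs mod 151: {1, 2, 4, 5, 8, 9, 10, 11, 16, 17, 18, 19, 20, 21, 22, 25, 29, 31, 32, 34, 36, 37, 38, 39, 40, 42, 43, 44, 45, 47, 49, 50, 55, 58, 59, 62, 64, 68, 69, 72, 74, 76, 78, 80, 81, 84, 85, 86, 88, 90, 91, 94, 95, 97, 98, 99, 100, 103, 105, 110, 116, 118, 121, 123, 124, 125, 127, 128, 136, 137, 138, 139, 144, 145, 148}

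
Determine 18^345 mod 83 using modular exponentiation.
Using Fermat: 18^{82} ≡ 1 (mod 83). 345 ≡ 17 (mod 82). So 18^{345} ≡ 18^{17} ≡ 32 (mod 83)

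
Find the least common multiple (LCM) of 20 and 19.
380

First find GCD(20, 19) using the Euclidean algorithm:
20 = 1 × 19 + 1
19 = 19 × 1 + 0
GCD(20, 19) = 1

LCM formula: LCM(a, b) = (a × b) / GCD(a, b)
LCM(20, 19) = (20 × 19) / 1
LCM(20, 19) = 380 / 1
LCM(20, 19) = 380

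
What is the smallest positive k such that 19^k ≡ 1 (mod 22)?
Powers of 19 mod 22: 19^1≡19, 19^2≡9, 19^3≡17, 19^4≡15, 19^5≡21, 19^6≡3, 19^7≡13, 19^8≡5, 19^9≡7, 19^10≡1. Order = 10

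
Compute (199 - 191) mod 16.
8

(199 - 191) = 8
8 mod 16 = 8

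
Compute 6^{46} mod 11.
5

Using successive squaring:
Binary expansion of 46: 101110
Powers of 6 mod 11 (each is the square of the previous):
  6^1 ≡ 6 (mod 11)
  6^2 ≡ 6² = 36 ≡ 3 (mod 11)
  6^4 ≡ 3² = 9 ≡ 9 (mod 11)
  6^8 ≡ 9² = 81 ≡ 4 (mod 11)
  6^16 ≡ 4² = 16 ≡ 5 (mod 11)
  6^32 ≡ 5² = 25 ≡ 3 (mod 11)
46 = 32 + 8 + 4 + 2, so 6^46 = 6^32 × 6^8 × 6^4 × 6^2 ≡ 3 × 4 × 9 × 3 (mod 11)
Multiplying step by step:
  3 × 4 = 12 ≡ 1 (mod 11)
  1 × 9 = 9 ≡ 9 (mod 11)
  9 × 3 = 27 ≡ 5 (mod 11)
Result: 6^46 ≡ 5 (mod 11)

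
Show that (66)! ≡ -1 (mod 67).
(66)! mod 67 = 66. Since this equals -1 (mod 67), Wilson confirms 67 is prime.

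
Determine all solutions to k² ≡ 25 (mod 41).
The square roots of 25 mod 41 are 36 and 5. Verify: 36² = 1296 ≡ 25 (mod 41)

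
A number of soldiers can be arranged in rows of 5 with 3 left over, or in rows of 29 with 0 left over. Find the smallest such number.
M = 5 × 29 = 145. M₁ = 29, y₁ ≡ 4 (mod 5). M₂ = 5, y₂ ≡ 6 (mod 29). t = 3×29×4 + 0×5×6 ≡ 58 (mod 145). The smallest positive such number is 58.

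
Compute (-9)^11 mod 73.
Using repeated squaring. (-9) ≡ 64 (mod 73). 11 = 8 + 2 + 1 (binary 1011). Repeated squaring mod 73: 64^1 ≡ 64; 64^2 ≡ 64² = 4096 ≡ 8; 64^4 ≡ 8² = 64 ≡ 64; 64^8 ≡ 64² = 4096 ≡ 8. Multiply: (-9)^11 ≡ 64^8 × 64^2 × 64^1 ≡ 8 × 8 × 64 (mod 73): 8 × 8 = 64 ≡ 64; 64 × 64 = 4096 ≡ 8. So (-9)^11 ≡ 8 (mod 73).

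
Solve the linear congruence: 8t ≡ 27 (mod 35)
34

Since gcd(8, 35) = 1 divides 27, a solution exists.
Multiply both sides by the inverse of 8 mod 35:
  8^(-1) mod 35 = 22
  x ≡ 22 × 27 ≡ 594 ≡ 34 (mod 35)
Verification: 8 × 34 = 272 = 7 × 35 + 27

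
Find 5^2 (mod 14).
2 = 2 (binary 10). Repeated squaring mod 14: 5^1 ≡ 5; 5^2 ≡ 5² = 25 ≡ 11. So 5^2 ≡ 11 (mod 14).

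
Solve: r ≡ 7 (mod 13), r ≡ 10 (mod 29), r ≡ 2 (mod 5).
M = 13 × 29 × 5 = 1885. M₁ = 145, y₁ ≡ 7 (mod 13). M₂ = 65, y₂ ≡ 25 (mod 29). M₃ = 377, y₃ ≡ 3 (mod 5). r = 7×145×7 + 10×65×25 + 2×377×3 ≡ 1112 (mod 1885)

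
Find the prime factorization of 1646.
2 × 823

Divide by primes starting from smallest:
1646 ÷ 2 = 823
823 ÷ 823 = 1

1646 = 2 × 823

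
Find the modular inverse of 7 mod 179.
7^(-1) ≡ 128 (mod 179). Verification: 7 × 128 = 896 ≡ 1 (mod 179)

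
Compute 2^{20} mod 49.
25

Using successive squaring:
Binary expansion of 20: 10100
Powers of 2 mod 49 (each is the square of the previous):
  2^1 ≡ 2 (mod 49)
  2^2 ≡ 2² = 4 ≡ 4 (mod 49)
  2^4 ≡ 4² = 16 ≡ 16 (mod 49)
  2^8 ≡ 16² = 256 ≡ 11 (mod 49)
  2^16 ≡ 11² = 121 ≡ 23 (mod 49)
20 = 16 + 4, so 2^20 = 2^16 × 2^4 ≡ 23 × 16 (mod 49)
Multiplying step by step:
  23 × 16 = 368 ≡ 25 (mod 49)
Result: 2^20 ≡ 25 (mod 49)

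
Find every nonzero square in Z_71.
QRs mod 71: {1, 2, 3, 4, 5, 6, 8, 9, 10, 12, 15, 16, 18, 19, 20, 24, 25, 27, 29, 30, 32, 36, 37, 38, 40, 43, 45, 48, 49, 50, 54, 57, 58, 60, 64}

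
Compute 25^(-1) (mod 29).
25^(-1) ≡ 7 (mod 29). Verification: 25 × 7 = 175 ≡ 1 (mod 29)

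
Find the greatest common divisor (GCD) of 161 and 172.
1

Using the Euclidean algorithm:
161 = 0 × 172 + 161
172 = 1 × 161 + 11
161 = 14 × 11 + 7
11 = 1 × 7 + 4
7 = 1 × 4 + 3
4 = 1 × 3 + 1
3 = 3 × 1 + 0

GCD(161, 172) = 1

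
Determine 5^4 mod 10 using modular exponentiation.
4 = 4 (binary 100). Repeated squaring mod 10: 5^1 ≡ 5; 5^2 ≡ 5² = 25 ≡ 5; 5^4 ≡ 5² = 25 ≡ 5. So 5^4 ≡ 5 (mod 10).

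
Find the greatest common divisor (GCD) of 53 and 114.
1

Using the Euclidean algorithm:
53 = 0 × 114 + 53
114 = 2 × 53 + 8
53 = 6 × 8 + 5
8 = 1 × 5 + 3
5 = 1 × 3 + 2
3 = 1 × 2 + 1
2 = 2 × 1 + 0

GCD(53, 114) = 1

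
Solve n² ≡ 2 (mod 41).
The square roots of 2 mod 41 are 17 and 24. Verify: 17² = 289 ≡ 2 (mod 41)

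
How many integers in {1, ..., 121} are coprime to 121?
110

Prime factorization: 121 = 11^2
Using the formula φ(n) = n × Π(1 - 1/p) for each prime factor p:
φ(121) = 121 × (1 - 1/11)
φ(121) = 110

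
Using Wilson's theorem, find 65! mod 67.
(66)! = (65)! × (66) ≡ -1 (mod 67). So (65)! ≡ -1 × (66)^(-1) ≡ (-1)×(-1) = 1 (mod 67)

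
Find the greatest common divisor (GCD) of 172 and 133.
1

Using the Euclidean algorithm:
172 = 1 × 133 + 39
133 = 3 × 39 + 16
39 = 2 × 16 + 7
16 = 2 × 7 + 2
7 = 3 × 2 + 1
2 = 2 × 1 + 0

GCD(172, 133) = 1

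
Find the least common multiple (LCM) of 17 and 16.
272

First find GCD(17, 16) using the Euclidean algorithm:
17 = 1 × 16 + 1
16 = 16 × 1 + 0
GCD(17, 16) = 1

LCM formula: LCM(a, b) = (a × b) / GCD(a, b)
LCM(17, 16) = (17 × 16) / 1
LCM(17, 16) = 272 / 1
LCM(17, 16) = 272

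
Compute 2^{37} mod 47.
28

Using successive squaring:
Binary expansion of 37: 100101
Powers of 2 mod 47 (each is the square of the previous):
  2^1 ≡ 2 (mod 47)
  2^2 ≡ 2² = 4 ≡ 4 (mod 47)
  2^4 ≡ 4² = 16 ≡ 16 (mod 47)
  2^8 ≡ 16² = 256 ≡ 21 (mod 47)
  2^16 ≡ 21² = 441 ≡ 18 (mod 47)
  2^32 ≡ 18² = 324 ≡ 42 (mod 47)
37 = 32 + 4 + 1, so 2^37 = 2^32 × 2^4 × 2^1 ≡ 42 × 16 × 2 (mod 47)
Multiplying step by step:
  42 × 16 = 672 ≡ 14 (mod 47)
  14 × 2 = 28 ≡ 28 (mod 47)
Result: 2^37 ≡ 28 (mod 47)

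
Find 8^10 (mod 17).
10 = 8 + 2 (binary 1010). Repeated squaring mod 17: 8^1 ≡ 8; 8^2 ≡ 8² = 64 ≡ 13; 8^4 ≡ 13² = 169 ≡ 16; 8^8 ≡ 16² = 256 ≡ 1. Multiply: 8^10 = 8^8 × 8^2 ≡ 1 × 13 (mod 17): 1 × 13 = 13 ≡ 13. So 8^10 ≡ 13 (mod 17).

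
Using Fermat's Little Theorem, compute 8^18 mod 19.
By Fermat's Little Theorem, 8^{18} ≡ 1 (mod 19) since 19 is prime and gcd(8, 19) = 1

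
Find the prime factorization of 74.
2 × 37

Divide by primes starting from smallest:
74 ÷ 2 = 37
37 ÷ 37 = 1

74 = 2 × 37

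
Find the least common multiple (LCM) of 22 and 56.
616

First find GCD(22, 56) using the Euclidean algorithm:
22 = 0 × 56 + 22
56 = 2 × 22 + 12
22 = 1 × 12 + 10
12 = 1 × 10 + 2
10 = 5 × 2 + 0
GCD(22, 56) = 2

LCM formula: LCM(a, b) = (a × b) / GCD(a, b)
LCM(22, 56) = (22 × 56) / 2
LCM(22, 56) = 1232 / 2
LCM(22, 56) = 616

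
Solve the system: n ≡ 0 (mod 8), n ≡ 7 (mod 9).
M = 8 × 9 = 72. M₁ = 9, y₁ ≡ 1 (mod 8). M₂ = 8, y₂ ≡ 8 (mod 9). n = 0×9×1 + 7×8×8 ≡ 16 (mod 72)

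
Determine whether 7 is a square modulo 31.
By Euler's criterion: 7^{15} ≡ 1 (mod 31). Since this equals 1, 7 is a QR.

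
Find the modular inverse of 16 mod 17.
16^(-1) ≡ 16 (mod 17). Verification: 16 × 16 = 256 ≡ 1 (mod 17)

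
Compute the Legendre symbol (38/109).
(38/109) = 38^{54} mod 109 = 1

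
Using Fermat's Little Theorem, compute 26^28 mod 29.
By Fermat's Little Theorem, 26^{28} ≡ 1 (mod 29) since 29 is prime and gcd(26, 29) = 1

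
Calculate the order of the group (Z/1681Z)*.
1640

Prime factorization: 1681 = 41^2
Using the formula φ(n) = n × Π(1 - 1/p) for each prime factor p:
φ(1681) = 1681 × (1 - 1/41)
φ(1681) = 1640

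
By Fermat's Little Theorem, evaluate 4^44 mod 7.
By Fermat: 4^{6} ≡ 1 (mod 7). 44 = 7×6 + 2. So 4^{44} ≡ 4^{2} ≡ 2 (mod 7)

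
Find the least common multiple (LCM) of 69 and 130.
8970

First find GCD(69, 130) using the Euclidean algorithm:
69 = 0 × 130 + 69
130 = 1 × 69 + 61
69 = 1 × 61 + 8
61 = 7 × 8 + 5
8 = 1 × 5 + 3
5 = 1 × 3 + 2
3 = 1 × 2 + 1
2 = 2 × 1 + 0
GCD(69, 130) = 1

LCM formula: LCM(a, b) = (a × b) / GCD(a, b)
LCM(69, 130) = (69 × 130) / 1
LCM(69, 130) = 8970 / 1
LCM(69, 130) = 8970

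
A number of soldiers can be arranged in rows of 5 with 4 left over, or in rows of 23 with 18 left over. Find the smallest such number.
M = 5 × 23 = 115. M₁ = 23, y₁ ≡ 2 (mod 5). M₂ = 5, y₂ ≡ 14 (mod 23). t = 4×23×2 + 18×5×14 ≡ 64 (mod 115). The smallest positive such number is 64.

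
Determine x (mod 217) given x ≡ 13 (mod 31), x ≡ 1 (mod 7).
106

Using the Chinese Remainder Theorem:
M = product of moduli = 217
For equation 1: M_1 = 7, 7 ≡ 7 (mod 31), inverse of 7 mod 31 is 9 (check: 7 × 9 = 63 ≡ 1 (mod 31))
For equation 2: M_2 = 31, 31 ≡ 3 (mod 7), inverse of 31 mod 7 is 5 (check: 3 × 5 = 15 ≡ 1 (mod 7))
Combine: x ≡ Σ r_i×M_i×(M_i⁻¹ mod m_i) = 13×7×9 + 1×31×5 = 819 + 155 = 974
974 mod 217 = 106
x ≡ 106 (mod 217)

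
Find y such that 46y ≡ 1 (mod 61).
46^(-1) ≡ 4 (mod 61). Verification: 46 × 4 = 184 ≡ 1 (mod 61)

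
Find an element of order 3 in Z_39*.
16 has order 3 mod 39 since 16^{3} ≡ 1 (mod 39) and no smaller power works.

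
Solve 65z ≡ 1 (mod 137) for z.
65^(-1) ≡ 78 (mod 137). Verification: 65 × 78 = 5070 ≡ 1 (mod 137)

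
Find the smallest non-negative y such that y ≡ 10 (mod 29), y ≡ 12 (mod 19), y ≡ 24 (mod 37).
3983

Using the Chinese Remainder Theorem:
M = product of moduli = 20387
For equation 1: M_1 = 703, 703 ≡ 7 (mod 29), inverse of 703 mod 29 is 25 (check: 7 × 25 = 175 ≡ 1 (mod 29))
For equation 2: M_2 = 1073, 1073 ≡ 9 (mod 19), inverse of 1073 mod 19 is 17 (check: 9 × 17 = 153 ≡ 1 (mod 19))
For equation 3: M_3 = 551, 551 ≡ 33 (mod 37), inverse of 551 mod 37 is 9 (check: 33 × 9 = 297 ≡ 1 (mod 37))
Combine: y ≡ Σ r_i×M_i×(M_i⁻¹ mod m_i) = 10×703×25 + 12×1073×17 + 24×551×9 = 175750 + 218892 + 119016 = 513658
513658 mod 20387 = 3983
y ≡ 3983 (mod 20387)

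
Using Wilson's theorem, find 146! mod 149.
(148)! = (146)! × (147) × (148) ≡ -1 (mod 149). So (146)! ≡ -1 × [(148)(147)]^(-1) ≡ 74 (mod 149)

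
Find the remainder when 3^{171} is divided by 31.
By Fermat: 3^{30} ≡ 1 (mod 31). 171 = 5×30 + 21. So 3^{171} ≡ 3^{21} ≡ 15 (mod 31)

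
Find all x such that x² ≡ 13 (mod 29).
The square roots of 13 mod 29 are 10 and 19. Verify: 10² = 100 ≡ 13 (mod 29)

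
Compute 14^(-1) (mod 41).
14^(-1) ≡ 3 (mod 41). Verification: 14 × 3 = 42 ≡ 1 (mod 41)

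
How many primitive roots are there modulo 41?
16

The number of primitive roots modulo p is φ(p-1) = φ(40)
φ(40) = 16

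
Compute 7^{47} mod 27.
22

Using successive squaring:
Binary expansion of 47: 101111
Powers of 7 mod 27 (each is the square of the previous):
  7^1 ≡ 7 (mod 27)
  7^2 ≡ 7² = 49 ≡ 22 (mod 27)
  7^4 ≡ 22² = 484 ≡ 25 (mod 27)
  7^8 ≡ 25² = 625 ≡ 4 (mod 27)
  7^16 ≡ 4² = 16 ≡ 16 (mod 27)
  7^32 ≡ 16² = 256 ≡ 13 (mod 27)
47 = 32 + 8 + 4 + 2 + 1, so 7^47 = 7^32 × 7^8 × 7^4 × 7^2 × 7^1 ≡ 13 × 4 × 25 × 22 × 7 (mod 27)
Multiplying step by step:
  13 × 4 = 52 ≡ 25 (mod 27)
  25 × 25 = 625 ≡ 4 (mod 27)
  4 × 22 = 88 ≡ 7 (mod 27)
  7 × 7 = 49 ≡ 22 (mod 27)
Result: 7^47 ≡ 22 (mod 27)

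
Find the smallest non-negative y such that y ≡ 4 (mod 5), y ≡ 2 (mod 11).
24

Using the Chinese Remainder Theorem:
M = product of moduli = 55
For equation 1: M_1 = 11, 11 ≡ 1 (mod 5), inverse of 11 mod 5 is 1 (check: 1 × 1 = 1 ≡ 1 (mod 5))
For equation 2: M_2 = 5, 5 ≡ 5 (mod 11), inverse of 5 mod 11 is 9 (check: 5 × 9 = 45 ≡ 1 (mod 11))
Combine: y ≡ Σ r_i×M_i×(M_i⁻¹ mod m_i) = 4×11×1 + 2×5×9 = 44 + 90 = 134
134 mod 55 = 24
y ≡ 24 (mod 55)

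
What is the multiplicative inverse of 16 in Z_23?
16^(-1) ≡ 13 (mod 23). Verification: 16 × 13 = 208 ≡ 1 (mod 23)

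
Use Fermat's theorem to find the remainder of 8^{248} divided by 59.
45

By Fermat's Little Theorem, a^(p-1) ≡ 1 (mod p) for prime p and gcd(a, p) = 1
Here p = 59, so 8^58 ≡ 1 (mod 59)
We can reduce the exponent: 248 mod 58 = 16
So 8^248 ≡ 8^16 (mod 59)
Computing: 8^16 mod 59 = 45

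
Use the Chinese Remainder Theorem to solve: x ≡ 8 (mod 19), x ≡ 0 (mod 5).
65

Using the Chinese Remainder Theorem:
M = product of moduli = 95
For equation 1: M_1 = 5, 5 ≡ 5 (mod 19), inverse of 5 mod 19 is 4 (check: 5 × 4 = 20 ≡ 1 (mod 19))
For equation 2: M_2 = 19, 19 ≡ 4 (mod 5), inverse of 19 mod 5 is 4 (check: 4 × 4 = 16 ≡ 1 (mod 5))
Combine: x ≡ Σ r_i×M_i×(M_i⁻¹ mod m_i) = 8×5×4 + 0×19×4 = 160 + 0 = 160
160 mod 95 = 65
x ≡ 65 (mod 95)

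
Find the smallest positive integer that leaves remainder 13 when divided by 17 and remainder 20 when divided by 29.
M = 17 × 29 = 493. M₁ = 29, y₁ ≡ 10 (mod 17). M₂ = 17, y₂ ≡ 12 (mod 29). z = 13×29×10 + 20×17×12 ≡ 455 (mod 493). The smallest positive such number is 455.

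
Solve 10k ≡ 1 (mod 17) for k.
12

Using Extended Euclidean Algorithm:
gcd(10, 17) = 1
Bezout coefficients: 10 × -5 + 17 × 3 = 1
So 10 × -5 ≡ 1 (mod 17)
The inverse is -5 mod 17 = 12
Verification: 10 × 12 = 120 = 7 × 17 + 1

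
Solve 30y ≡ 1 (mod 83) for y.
36

Using Extended Euclidean Algorithm:
gcd(30, 83) = 1
Bezout coefficients: 30 × 36 + 83 × -13 = 1
So 30 × 36 ≡ 1 (mod 83)
The inverse is 36 mod 83 = 36
Verification: 30 × 36 = 1080 = 13 × 83 + 1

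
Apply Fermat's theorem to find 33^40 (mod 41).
By Fermat's Little Theorem, 33^{40} ≡ 1 (mod 41) since 41 is prime and gcd(33, 41) = 1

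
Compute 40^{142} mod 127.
47

Using successive squaring:
Binary expansion of 142: 10001110
Powers of 40 mod 127 (each is the square of the previous):
  40^1 ≡ 40 (mod 127)
  40^2 ≡ 40² = 1600 ≡ 76 (mod 127)
  40^4 ≡ 76² = 5776 ≡ 61 (mod 127)
  40^8 ≡ 61² = 3721 ≡ 38 (mod 127)
  40^16 ≡ 38² = 1444 ≡ 47 (mod 127)
  40^32 ≡ 47² = 2209 ≡ 50 (mod 127)
  40^64 ≡ 50² = 2500 ≡ 87 (mod 127)
  40^128 ≡ 87² = 7569 ≡ 76 (mod 127)
142 = 128 + 8 + 4 + 2, so 40^142 = 40^128 × 40^8 × 40^4 × 40^2 ≡ 76 × 38 × 61 × 76 (mod 127)
Multiplying step by step:
  76 × 38 = 2888 ≡ 94 (mod 127)
  94 × 61 = 5734 ≡ 19 (mod 127)
  19 × 76 = 1444 ≡ 47 (mod 127)
Result: 40^142 ≡ 47 (mod 127)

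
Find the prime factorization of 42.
2 × 3 × 7

Divide by primes starting from smallest:
42 ÷ 2 = 21
21 ÷ 3 = 7
7 ÷ 7 = 1

42 = 2 × 3 × 7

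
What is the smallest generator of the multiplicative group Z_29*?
p - 1 = 28 has prime divisors 2, 7. h is a primitive root mod 29 iff h^(28/q) ≢ 1 (mod 29) for each such q.
h = 2: 2^14 ≡ 28, 2^4 ≡ 16 (mod 29); none is 1, so 2 has order 28 and is a primitive root.
The smallest primitive root mod 29 is g = 2.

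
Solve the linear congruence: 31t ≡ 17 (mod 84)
71

Since gcd(31, 84) = 1 divides 17, a solution exists.
Multiply both sides by the inverse of 31 mod 84:
  31^(-1) mod 84 = 19
  x ≡ 19 × 17 ≡ 323 ≡ 71 (mod 84)
Verification: 31 × 71 = 2201 = 26 × 84 + 17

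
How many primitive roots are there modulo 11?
4

The number of primitive roots modulo p is φ(p-1) = φ(10)
φ(10) = 4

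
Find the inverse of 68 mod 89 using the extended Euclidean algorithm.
Extended GCD: 68(-17) + 89(13) = 1. So 68^(-1) ≡ 72 ≡ 72 (mod 89). Verify: 68 × 72 = 4896 ≡ 1 (mod 89)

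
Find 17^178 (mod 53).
Using Fermat: 17^{52} ≡ 1 (mod 53). 178 ≡ 22 (mod 52). So 17^{178} ≡ 17^{22} ≡ 15 (mod 53)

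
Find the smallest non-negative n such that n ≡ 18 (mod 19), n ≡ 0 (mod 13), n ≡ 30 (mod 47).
10088

Using the Chinese Remainder Theorem:
M = product of moduli = 11609
For equation 1: M_1 = 611, 611 ≡ 3 (mod 19), inverse of 611 mod 19 is 13 (check: 3 × 13 = 39 ≡ 1 (mod 19))
For equation 2: M_2 = 893, 893 ≡ 9 (mod 13), inverse of 893 mod 13 is 3 (check: 9 × 3 = 27 ≡ 1 (mod 13))
For equation 3: M_3 = 247, 247 ≡ 12 (mod 47), inverse of 247 mod 47 is 4 (check: 12 × 4 = 48 ≡ 1 (mod 47))
Combine: n ≡ Σ r_i×M_i×(M_i⁻¹ mod m_i) = 18×611×13 + 0×893×3 + 30×247×4 = 142974 + 0 + 29640 = 172614
172614 mod 11609 = 10088
n ≡ 10088 (mod 11609)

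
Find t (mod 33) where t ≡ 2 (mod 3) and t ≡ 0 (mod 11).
M = 3 × 11 = 33. M₁ = 11, y₁ ≡ 2 (mod 3). M₂ = 3, y₂ ≡ 4 (mod 11). t = 2×11×2 + 0×3×4 ≡ 11 (mod 33)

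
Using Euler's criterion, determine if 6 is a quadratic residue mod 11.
By Euler's criterion: 6^{5} ≡ 10 (mod 11). Since this equals -1 (≡ 10), 6 is not a QR.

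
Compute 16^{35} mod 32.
0

Using successive squaring:
Binary expansion of 35: 100011
Powers of 16 mod 32 (each is the square of the previous):
  16^1 ≡ 16 (mod 32)
  16^2 ≡ 16² = 256 ≡ 0 (mod 32)
  16^4 ≡ 0² = 0 ≡ 0 (mod 32)
  16^8 ≡ 0² = 0 ≡ 0 (mod 32)
  16^16 ≡ 0² = 0 ≡ 0 (mod 32)
  16^32 ≡ 0² = 0 ≡ 0 (mod 32)
35 = 32 + 2 + 1, so 16^35 = 16^32 × 16^2 × 16^1 ≡ 0 × 0 × 16 (mod 32)
Multiplying step by step:
  0 × 0 = 0 ≡ 0 (mod 32)
  0 × 16 = 0 ≡ 0 (mod 32)
Result: 16^35 ≡ 0 (mod 32)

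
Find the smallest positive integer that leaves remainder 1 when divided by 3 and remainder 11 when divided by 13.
M = 3 × 13 = 39. M₁ = 13, y₁ ≡ 1 (mod 3). M₂ = 3, y₂ ≡ 9 (mod 13). n = 1×13×1 + 11×3×9 ≡ 37 (mod 39). The smallest positive such number is 37.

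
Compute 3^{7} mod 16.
11

Using successive squaring:
Binary expansion of 7: 111
Powers of 3 mod 16 (each is the square of the previous):
  3^1 ≡ 3 (mod 16)
  3^2 ≡ 3² = 9 ≡ 9 (mod 16)
  3^4 ≡ 9² = 81 ≡ 1 (mod 16)
7 = 4 + 2 + 1, so 3^7 = 3^4 × 3^2 × 3^1 ≡ 1 × 9 × 3 (mod 16)
Multiplying step by step:
  1 × 9 = 9 ≡ 9 (mod 16)
  9 × 3 = 27 ≡ 11 (mod 16)
Result: 3^7 ≡ 11 (mod 16)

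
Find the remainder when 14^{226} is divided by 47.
By Fermat: 14^{46} ≡ 1 (mod 47). 226 = 4×46 + 42. So 14^{226} ≡ 14^{42} ≡ 36 (mod 47)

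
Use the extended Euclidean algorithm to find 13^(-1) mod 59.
Extended GCD: 13(-9) + 59(2) = 1. So 13^(-1) ≡ 50 ≡ 50 (mod 59). Verify: 13 × 50 = 650 ≡ 1 (mod 59)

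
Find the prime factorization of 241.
241

Divide by primes starting from smallest:
241 ÷ 241 = 1

241 = 241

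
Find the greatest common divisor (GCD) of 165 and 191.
1

Using the Euclidean algorithm:
165 = 0 × 191 + 165
191 = 1 × 165 + 26
165 = 6 × 26 + 9
26 = 2 × 9 + 8
9 = 1 × 8 + 1
8 = 8 × 1 + 0

GCD(165, 191) = 1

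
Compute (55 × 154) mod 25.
20

(55 × 154) = 8470
8470 mod 25 = 20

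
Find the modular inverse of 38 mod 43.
38^(-1) ≡ 17 (mod 43). Verification: 38 × 17 = 646 ≡ 1 (mod 43)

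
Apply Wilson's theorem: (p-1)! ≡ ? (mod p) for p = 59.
By Wilson's theorem, (58)! ≡ -1 ≡ 58 (mod 59)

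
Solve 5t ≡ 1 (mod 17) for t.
7

Using Extended Euclidean Algorithm:
gcd(5, 17) = 1
Bezout coefficients: 5 × 7 + 17 × -2 = 1
So 5 × 7 ≡ 1 (mod 17)
The inverse is 7 mod 17 = 7
Verification: 5 × 7 = 35 = 2 × 17 + 1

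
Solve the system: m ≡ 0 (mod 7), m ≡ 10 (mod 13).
M = 7 × 13 = 91. M₁ = 13, y₁ ≡ 6 (mod 7). M₂ = 7, y₂ ≡ 2 (mod 13). m = 0×13×6 + 10×7×2 ≡ 49 (mod 91)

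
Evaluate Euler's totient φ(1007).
936

Prime factorization: 1007 = 19 × 53
Using the formula φ(n) = n × Π(1 - 1/p) for each prime factor p:
φ(1007) = 1007 × (1 - 1/19) × (1 - 1/53)
φ(1007) = 936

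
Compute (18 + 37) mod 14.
13

(18 + 37) = 55
55 mod 14 = 13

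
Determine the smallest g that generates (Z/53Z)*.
2

A primitive root g modulo p has order p-1 = 52
Prime divisors of 52: [2, 13]
g is a primitive root iff g^(52/q) ≢ 1 (mod 53) for each prime divisor q
Testing small values:
  g = 2: 2^26 ≡ 52, 2^4 ≡ 16 (mod 53) → none is 1, primitive root!
The smallest primitive root is 2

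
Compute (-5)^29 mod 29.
Using Fermat: (-5)^{28} ≡ 1 (mod 29). 29 ≡ 1 (mod 28). So (-5)^{29} ≡ (-5)^{1} ≡ 24 (mod 29)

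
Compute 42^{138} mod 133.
7

Using successive squaring:
Binary expansion of 138: 10001010
Powers of 42 mod 133 (each is the square of the previous):
  42^1 ≡ 42 (mod 133)
  42^2 ≡ 42² = 1764 ≡ 35 (mod 133)
  42^4 ≡ 35² = 1225 ≡ 28 (mod 133)
  42^8 ≡ 28² = 784 ≡ 119 (mod 133)
  42^16 ≡ 119² = 14161 ≡ 63 (mod 133)
  42^32 ≡ 63² = 3969 ≡ 112 (mod 133)
  42^64 ≡ 112² = 12544 ≡ 42 (mod 133)
  42^128 ≡ 42² = 1764 ≡ 35 (mod 133)
138 = 128 + 8 + 2, so 42^138 = 42^128 × 42^8 × 42^2 ≡ 35 × 119 × 35 (mod 133)
Multiplying step by step:
  35 × 119 = 4165 ≡ 42 (mod 133)
  42 × 35 = 1470 ≡ 7 (mod 133)
Result: 42^138 ≡ 7 (mod 133)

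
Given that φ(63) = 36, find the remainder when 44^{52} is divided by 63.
By Euler: 44^{36} ≡ 1 (mod 63) since gcd(44, 63) = 1. 52 = 1×36 + 16. So 44^{52} ≡ 44^{16} ≡ 37 (mod 63)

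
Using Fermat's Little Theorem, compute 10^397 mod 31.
By Fermat: 10^{30} ≡ 1 (mod 31). 397 ≡ 7 (mod 30). So 10^{397} ≡ 10^{7} ≡ 20 (mod 31)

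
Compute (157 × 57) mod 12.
9

(157 × 57) = 8949
8949 mod 12 = 9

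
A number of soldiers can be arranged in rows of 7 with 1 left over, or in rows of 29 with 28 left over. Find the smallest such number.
M = 7 × 29 = 203. M₁ = 29, y₁ ≡ 1 (mod 7). M₂ = 7, y₂ ≡ 25 (mod 29). y = 1×29×1 + 28×7×25 ≡ 57 (mod 203). The smallest positive such number is 57.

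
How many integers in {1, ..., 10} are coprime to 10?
4

Prime factorization: 10 = 2 × 5
Using the formula φ(n) = n × Π(1 - 1/p) for each prime factor p:
φ(10) = 10 × (1 - 1/2) × (1 - 1/5)
φ(10) = 4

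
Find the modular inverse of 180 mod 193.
180^(-1) ≡ 89 (mod 193). Verification: 180 × 89 = 16020 ≡ 1 (mod 193)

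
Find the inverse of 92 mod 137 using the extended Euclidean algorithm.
Extended GCD: 92(-67) + 137(45) = 1. So 92^(-1) ≡ 70 ≡ 70 (mod 137). Verify: 92 × 70 = 6440 ≡ 1 (mod 137)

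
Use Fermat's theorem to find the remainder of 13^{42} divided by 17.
16

By Fermat's Little Theorem, a^(p-1) ≡ 1 (mod p) for prime p and gcd(a, p) = 1
Here p = 17, so 13^16 ≡ 1 (mod 17)
We can reduce the exponent: 42 mod 16 = 10
So 13^42 ≡ 13^10 (mod 17)
Computing: 13^10 mod 17 = 16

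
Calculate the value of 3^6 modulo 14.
6 = 4 + 2 (binary 110). Repeated squaring mod 14: 3^1 ≡ 3; 3^2 ≡ 3² = 9 ≡ 9; 3^4 ≡ 9² = 81 ≡ 11. Multiply: 3^6 = 3^4 × 3^2 ≡ 11 × 9 (mod 14): 11 × 9 = 99 ≡ 1. So 3^6 ≡ 1 (mod 14).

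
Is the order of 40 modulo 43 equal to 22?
No, the actual order is 21, not 22.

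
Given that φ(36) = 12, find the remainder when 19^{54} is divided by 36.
By Euler: 19^{12} ≡ 1 (mod 36) since gcd(19, 36) = 1. 54 = 4×12 + 6. So 19^{54} ≡ 19^{6} ≡ 1 (mod 36)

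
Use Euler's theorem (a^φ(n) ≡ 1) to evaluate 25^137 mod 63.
By Euler: 25^{36} ≡ 1 (mod 63) since gcd(25, 63) = 1. 137 = 3×36 + 29. So 25^{137} ≡ 25^{29} ≡ 58 (mod 63)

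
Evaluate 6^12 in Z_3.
Using repeated squaring. 6 ≡ 0 (mod 3). 12 = 8 + 4 (binary 1100). Repeated squaring mod 3: 0^1 ≡ 0; 0^2 ≡ 0² = 0 ≡ 0; 0^4 ≡ 0² = 0 ≡ 0; 0^8 ≡ 0² = 0 ≡ 0. Multiply: 6^12 ≡ 0^8 × 0^4 ≡ 0 × 0 (mod 3): 0 × 0 = 0 ≡ 0. So 6^12 ≡ 0 (mod 3).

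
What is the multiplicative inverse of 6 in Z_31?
26

Using Extended Euclidean Algorithm:
gcd(6, 31) = 1
Bezout coefficients: 6 × -5 + 31 × 1 = 1
So 6 × -5 ≡ 1 (mod 31)
The inverse is -5 mod 31 = 26
Verification: 6 × 26 = 156 = 5 × 31 + 1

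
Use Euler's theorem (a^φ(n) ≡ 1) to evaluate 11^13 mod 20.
By Euler: 11^{8} ≡ 1 (mod 20) since gcd(11, 20) = 1. 13 = 1×8 + 5. So 11^{13} ≡ 11^{5} ≡ 11 (mod 20)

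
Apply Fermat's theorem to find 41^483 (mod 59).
By Fermat: 41^{58} ≡ 1 (mod 59). 483 = 8×58 + 19. So 41^{483} ≡ 41^{19} ≡ 27 (mod 59)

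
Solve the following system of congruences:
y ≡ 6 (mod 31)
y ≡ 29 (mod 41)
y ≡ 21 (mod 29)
1587

Using the Chinese Remainder Theorem:
M = product of moduli = 36859
For equation 1: M_1 = 1189, 1189 ≡ 11 (mod 31), inverse of 1189 mod 31 is 17 (check: 11 × 17 = 187 ≡ 1 (mod 31))
For equation 2: M_2 = 899, 899 ≡ 38 (mod 41), inverse of 899 mod 41 is 27 (check: 38 × 27 = 1026 ≡ 1 (mod 41))
For equation 3: M_3 = 1271, 1271 ≡ 24 (mod 29), inverse of 1271 mod 29 is 23 (check: 24 × 23 = 552 ≡ 1 (mod 29))
Combine: y ≡ Σ r_i×M_i×(M_i⁻¹ mod m_i) = 6×1189×17 + 29×899×27 + 21×1271×23 = 121278 + 703917 + 613893 = 1439088
1439088 mod 36859 = 1587
y ≡ 1587 (mod 36859)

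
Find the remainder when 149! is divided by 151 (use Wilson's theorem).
(150)! = (149)! × (150) ≡ -1 (mod 151). So (149)! ≡ -1 × (150)^(-1) ≡ (-1)×(-1) = 1 (mod 151)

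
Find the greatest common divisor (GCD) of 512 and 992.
32

Using the Euclidean algorithm:
512 = 0 × 992 + 512
992 = 1 × 512 + 480
512 = 1 × 480 + 32
480 = 15 × 32 + 0

GCD(512, 992) = 32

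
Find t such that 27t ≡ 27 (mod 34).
1

Since gcd(27, 34) = 1 divides 27, a solution exists.
Multiply both sides by the inverse of 27 mod 34:
  27^(-1) mod 34 = 29
  x ≡ 29 × 27 ≡ 783 ≡ 1 (mod 34)
Verification: 27 × 1 = 27 = 0 × 34 + 27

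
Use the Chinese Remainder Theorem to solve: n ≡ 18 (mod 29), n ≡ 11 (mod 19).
163

Using the Chinese Remainder Theorem:
M = product of moduli = 551
For equation 1: M_1 = 19, 19 ≡ 19 (mod 29), inverse of 19 mod 29 is 26 (check: 19 × 26 = 494 ≡ 1 (mod 29))
For equation 2: M_2 = 29, 29 ≡ 10 (mod 19), inverse of 29 mod 19 is 2 (check: 10 × 2 = 20 ≡ 1 (mod 19))
Combine: n ≡ Σ r_i×M_i×(M_i⁻¹ mod m_i) = 18×19×26 + 11×29×2 = 8892 + 638 = 9530
9530 mod 551 = 163
n ≡ 163 (mod 551)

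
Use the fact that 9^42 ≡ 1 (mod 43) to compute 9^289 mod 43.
By Fermat: 9^{42} ≡ 1 (mod 43). 289 = 6×42 + 37. So 9^{289} ≡ 9^{37} ≡ 13 (mod 43)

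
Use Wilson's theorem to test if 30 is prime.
(29)! mod 30 = 0. Since 0 ≢ -1 (mod 30), 30 is not prime.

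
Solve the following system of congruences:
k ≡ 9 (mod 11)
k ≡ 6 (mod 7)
20

Using the Chinese Remainder Theorem:
M = product of moduli = 77
For equation 1: M_1 = 7, 7 ≡ 7 (mod 11), inverse of 7 mod 11 is 8 (check: 7 × 8 = 56 ≡ 1 (mod 11))
For equation 2: M_2 = 11, 11 ≡ 4 (mod 7), inverse of 11 mod 7 is 2 (check: 4 × 2 = 8 ≡ 1 (mod 7))
Combine: k ≡ Σ r_i×M_i×(M_i⁻¹ mod m_i) = 9×7×8 + 6×11×2 = 504 + 132 = 636
636 mod 77 = 20
k ≡ 20 (mod 77)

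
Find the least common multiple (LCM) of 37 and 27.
999

First find GCD(37, 27) using the Euclidean algorithm:
37 = 1 × 27 + 10
27 = 2 × 10 + 7
10 = 1 × 7 + 3
7 = 2 × 3 + 1
3 = 3 × 1 + 0
GCD(37, 27) = 1

LCM formula: LCM(a, b) = (a × b) / GCD(a, b)
LCM(37, 27) = (37 × 27) / 1
LCM(37, 27) = 999 / 1
LCM(37, 27) = 999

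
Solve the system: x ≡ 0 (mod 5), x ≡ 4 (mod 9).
M = 5 × 9 = 45. M₁ = 9, y₁ ≡ 4 (mod 5). M₂ = 5, y₂ ≡ 2 (mod 9). x = 0×9×4 + 4×5×2 ≡ 40 (mod 45)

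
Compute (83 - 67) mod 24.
16

(83 - 67) = 16
16 mod 24 = 16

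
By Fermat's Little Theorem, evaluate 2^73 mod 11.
By Fermat: 2^{10} ≡ 1 (mod 11). 73 = 7×10 + 3. So 2^{73} ≡ 2^{3} ≡ 8 (mod 11)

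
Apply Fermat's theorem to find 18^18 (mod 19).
By Fermat's Little Theorem, 18^{18} ≡ 1 (mod 19) since 19 is prime and gcd(18, 19) = 1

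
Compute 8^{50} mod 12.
4

Using successive squaring:
Binary expansion of 50: 110010
Powers of 8 mod 12 (each is the square of the previous):
  8^1 ≡ 8 (mod 12)
  8^2 ≡ 8² = 64 ≡ 4 (mod 12)
  8^4 ≡ 4² = 16 ≡ 4 (mod 12)
  8^8 ≡ 4² = 16 ≡ 4 (mod 12)
  8^16 ≡ 4² = 16 ≡ 4 (mod 12)
  8^32 ≡ 4² = 16 ≡ 4 (mod 12)
50 = 32 + 16 + 2, so 8^50 = 8^32 × 8^16 × 8^2 ≡ 4 × 4 × 4 (mod 12)
Multiplying step by step:
  4 × 4 = 16 ≡ 4 (mod 12)
  4 × 4 = 16 ≡ 4 (mod 12)
Result: 8^50 ≡ 4 (mod 12)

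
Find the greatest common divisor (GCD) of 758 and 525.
1

Using the Euclidean algorithm:
758 = 1 × 525 + 233
525 = 2 × 233 + 59
233 = 3 × 59 + 56
59 = 1 × 56 + 3
56 = 18 × 3 + 2
3 = 1 × 2 + 1
2 = 2 × 1 + 0

GCD(758, 525) = 1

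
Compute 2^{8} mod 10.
6

Using successive squaring:
Binary expansion of 8: 1000
Powers of 2 mod 10 (each is the square of the previous):
  2^1 ≡ 2 (mod 10)
  2^2 ≡ 2² = 4 ≡ 4 (mod 10)
  2^4 ≡ 4² = 16 ≡ 6 (mod 10)
  2^8 ≡ 6² = 36 ≡ 6 (mod 10)
8 is a power of 2, so 2^8 is the last square: ≡ 6 (mod 10)
Result: 2^8 ≡ 6 (mod 10)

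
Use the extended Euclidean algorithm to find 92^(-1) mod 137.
Extended GCD: 92(-67) + 137(45) = 1. So 92^(-1) ≡ 70 ≡ 70 (mod 137). Verify: 92 × 70 = 6440 ≡ 1 (mod 137)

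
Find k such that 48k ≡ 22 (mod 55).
44

Since gcd(48, 55) = 1 divides 22, a solution exists.
Multiply both sides by the inverse of 48 mod 55:
  48^(-1) mod 55 = 47
  x ≡ 47 × 22 ≡ 1034 ≡ 44 (mod 55)
Verification: 48 × 44 = 2112 = 38 × 55 + 22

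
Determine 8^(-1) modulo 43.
8^(-1) ≡ 27 (mod 43). Verification: 8 × 27 = 216 ≡ 1 (mod 43)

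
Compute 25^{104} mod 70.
65

Using successive squaring:
Binary expansion of 104: 1101000
Powers of 25 mod 70 (each is the square of the previous):
  25^1 ≡ 25 (mod 70)
  25^2 ≡ 25² = 625 ≡ 65 (mod 70)
  25^4 ≡ 65² = 4225 ≡ 25 (mod 70)
  25^8 ≡ 25² = 625 ≡ 65 (mod 70)
  25^16 ≡ 65² = 4225 ≡ 25 (mod 70)
  25^32 ≡ 25² = 625 ≡ 65 (mod 70)
  25^64 ≡ 65² = 4225 ≡ 25 (mod 70)
104 = 64 + 32 + 8, so 25^104 = 25^64 × 25^32 × 25^8 ≡ 25 × 65 × 65 (mod 70)
Multiplying step by step:
  25 × 65 = 1625 ≡ 15 (mod 70)
  15 × 65 = 975 ≡ 65 (mod 70)
Result: 25^104 ≡ 65 (mod 70)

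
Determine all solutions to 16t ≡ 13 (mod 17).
4

Since gcd(16, 17) = 1 divides 13, a solution exists.
Multiply both sides by the inverse of 16 mod 17:
  16^(-1) mod 17 = 16
  x ≡ 16 × 13 ≡ 208 ≡ 4 (mod 17)
Verification: 16 × 4 = 64 = 3 × 17 + 13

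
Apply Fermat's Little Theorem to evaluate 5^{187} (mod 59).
28

By Fermat's Little Theorem, a^(p-1) ≡ 1 (mod p) for prime p and gcd(a, p) = 1
Here p = 59, so 5^58 ≡ 1 (mod 59)
We can reduce the exponent: 187 mod 58 = 13
So 5^187 ≡ 5^13 (mod 59)
Computing: 5^13 mod 59 = 28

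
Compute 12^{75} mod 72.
0

Using successive squaring:
Binary expansion of 75: 1001011
Powers of 12 mod 72 (each is the square of the previous):
  12^1 ≡ 12 (mod 72)
  12^2 ≡ 12² = 144 ≡ 0 (mod 72)
  12^4 ≡ 0² = 0 ≡ 0 (mod 72)
  12^8 ≡ 0² = 0 ≡ 0 (mod 72)
  12^16 ≡ 0² = 0 ≡ 0 (mod 72)
  12^32 ≡ 0² = 0 ≡ 0 (mod 72)
  12^64 ≡ 0² = 0 ≡ 0 (mod 72)
75 = 64 + 8 + 2 + 1, so 12^75 = 12^64 × 12^8 × 12^2 × 12^1 ≡ 0 × 0 × 0 × 12 (mod 72)
Multiplying step by step:
  0 × 0 = 0 ≡ 0 (mod 72)
  0 × 0 = 0 ≡ 0 (mod 72)
  0 × 12 = 0 ≡ 0 (mod 72)
Result: 12^75 ≡ 0 (mod 72)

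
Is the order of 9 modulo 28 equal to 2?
No, the actual order is 3, not 2.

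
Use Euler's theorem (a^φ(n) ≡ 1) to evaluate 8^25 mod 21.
By Euler: 8^{12} ≡ 1 (mod 21) since gcd(8, 21) = 1. 25 = 2×12 + 1. So 8^{25} ≡ 8^{1} ≡ 8 (mod 21)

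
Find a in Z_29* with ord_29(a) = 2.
28 has order 2 mod 29 since 28^{2} ≡ 1 (mod 29) and no smaller power works.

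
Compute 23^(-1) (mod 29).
24

Using Extended Euclidean Algorithm:
gcd(23, 29) = 1
Bezout coefficients: 23 × -5 + 29 × 4 = 1
So 23 × -5 ≡ 1 (mod 29)
The inverse is -5 mod 29 = 24
Verification: 23 × 24 = 552 = 19 × 29 + 1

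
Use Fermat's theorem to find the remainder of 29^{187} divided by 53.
43

By Fermat's Little Theorem, a^(p-1) ≡ 1 (mod p) for prime p and gcd(a, p) = 1
Here p = 53, so 29^52 ≡ 1 (mod 53)
We can reduce the exponent: 187 mod 52 = 31
So 29^187 ≡ 29^31 (mod 53)
Computing: 29^31 mod 53 = 43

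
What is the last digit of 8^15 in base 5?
Using Fermat: 8^{4} ≡ 1 (mod 5). 15 ≡ 3 (mod 4). So 8^{15} ≡ 8^{3} ≡ 2 (mod 5)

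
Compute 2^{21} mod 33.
2

Using successive squaring:
Binary expansion of 21: 10101
Powers of 2 mod 33 (each is the square of the previous):
  2^1 ≡ 2 (mod 33)
  2^2 ≡ 2² = 4 ≡ 4 (mod 33)
  2^4 ≡ 4² = 16 ≡ 16 (mod 33)
  2^8 ≡ 16² = 256 ≡ 25 (mod 33)
  2^16 ≡ 25² = 625 ≡ 31 (mod 33)
21 = 16 + 4 + 1, so 2^21 = 2^16 × 2^4 × 2^1 ≡ 31 × 16 × 2 (mod 33)
Multiplying step by step:
  31 × 16 = 496 ≡ 1 (mod 33)
  1 × 2 = 2 ≡ 2 (mod 33)
Result: 2^21 ≡ 2 (mod 33)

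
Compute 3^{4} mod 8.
1

Using successive squaring:
Binary expansion of 4: 100
Powers of 3 mod 8 (each is the square of the previous):
  3^1 ≡ 3 (mod 8)
  3^2 ≡ 3² = 9 ≡ 1 (mod 8)
  3^4 ≡ 1² = 1 ≡ 1 (mod 8)
4 is a power of 2, so 3^4 is the last square: ≡ 1 (mod 8)
Result: 3^4 ≡ 1 (mod 8)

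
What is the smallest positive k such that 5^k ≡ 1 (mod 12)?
Powers of 5 mod 12: 5^1≡5, 5^2≡1. Order = 2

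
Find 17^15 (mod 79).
Using repeated squaring. 15 = 8 + 4 + 2 + 1 (binary 1111). Repeated squaring mod 79: 17^1 ≡ 17; 17^2 ≡ 17² = 289 ≡ 52; 17^4 ≡ 52² = 2704 ≡ 18; 17^8 ≡ 18² = 324 ≡ 8. Multiply: 17^15 = 17^8 × 17^4 × 17^2 × 17^1 ≡ 8 × 18 × 52 × 17 (mod 79): 8 × 18 = 144 ≡ 65; 65 × 52 = 3380 ≡ 62; 62 × 17 = 1054 ≡ 27. So 17^15 ≡ 27 (mod 79).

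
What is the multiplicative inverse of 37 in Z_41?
37^(-1) ≡ 10 (mod 41). Verification: 37 × 10 = 370 ≡ 1 (mod 41)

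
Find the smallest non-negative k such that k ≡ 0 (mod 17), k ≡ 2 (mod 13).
119

Using the Chinese Remainder Theorem:
M = product of moduli = 221
For equation 1: M_1 = 13, 13 ≡ 13 (mod 17), inverse of 13 mod 17 is 4 (check: 13 × 4 = 52 ≡ 1 (mod 17))
For equation 2: M_2 = 17, 17 ≡ 4 (mod 13), inverse of 17 mod 13 is 10 (check: 4 × 10 = 40 ≡ 1 (mod 13))
Combine: k ≡ Σ r_i×M_i×(M_i⁻¹ mod m_i) = 0×13×4 + 2×17×10 = 0 + 340 = 340
340 mod 221 = 119
k ≡ 119 (mod 221)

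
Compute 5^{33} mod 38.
7

Using successive squaring:
Binary expansion of 33: 100001
Powers of 5 mod 38 (each is the square of the previous):
  5^1 ≡ 5 (mod 38)
  5^2 ≡ 5² = 25 ≡ 25 (mod 38)
  5^4 ≡ 25² = 625 ≡ 17 (mod 38)
  5^8 ≡ 17² = 289 ≡ 23 (mod 38)
  5^16 ≡ 23² = 529 ≡ 35 (mod 38)
  5^32 ≡ 35² = 1225 ≡ 9 (mod 38)
33 = 32 + 1, so 5^33 = 5^32 × 5^1 ≡ 9 × 5 (mod 38)
Multiplying step by step:
  9 × 5 = 45 ≡ 7 (mod 38)
Result: 5^33 ≡ 7 (mod 38)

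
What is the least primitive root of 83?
2

A primitive root g modulo p has order p-1 = 82
Prime divisors of 82: [2, 41]
g is a primitive root iff g^(82/q) ≢ 1 (mod 83) for each prime divisor q
Testing small values:
  g = 2: 2^41 ≡ 82, 2^2 ≡ 4 (mod 83) → none is 1, primitive root!
The smallest primitive root is 2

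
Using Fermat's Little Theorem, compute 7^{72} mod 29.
20

By Fermat's Little Theorem, a^(p-1) ≡ 1 (mod p) for prime p and gcd(a, p) = 1
Here p = 29, so 7^28 ≡ 1 (mod 29)
We can reduce the exponent: 72 mod 28 = 16
So 7^72 ≡ 7^16 (mod 29)
Computing: 7^16 mod 29 = 20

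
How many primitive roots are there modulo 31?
Number of primitive roots mod 31 = φ(30) = 8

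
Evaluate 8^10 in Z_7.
8 ≡ 1 (mod 7). 10 = 8 + 2 (binary 1010). Repeated squaring mod 7: 1^1 ≡ 1; 1^2 ≡ 1² = 1 ≡ 1; 1^4 ≡ 1² = 1 ≡ 1; 1^8 ≡ 1² = 1 ≡ 1. Multiply: 8^10 ≡ 1^8 × 1^2 ≡ 1 × 1 (mod 7): 1 × 1 = 1 ≡ 1. So 8^10 ≡ 1 (mod 7).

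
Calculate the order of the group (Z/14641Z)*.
13310

Prime factorization: 14641 = 11^4
Using the formula φ(n) = n × Π(1 - 1/p) for each prime factor p:
φ(14641) = 14641 × (1 - 1/11)
φ(14641) = 13310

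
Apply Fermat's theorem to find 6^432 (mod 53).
By Fermat: 6^{52} ≡ 1 (mod 53). 432 = 8×52 + 16. So 6^{432} ≡ 6^{16} ≡ 49 (mod 53)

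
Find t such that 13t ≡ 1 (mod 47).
13^(-1) ≡ 29 (mod 47). Verification: 13 × 29 = 377 ≡ 1 (mod 47)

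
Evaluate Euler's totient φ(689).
624

Prime factorization: 689 = 13 × 53
Using the formula φ(n) = n × Π(1 - 1/p) for each prime factor p:
φ(689) = 689 × (1 - 1/13) × (1 - 1/53)
φ(689) = 624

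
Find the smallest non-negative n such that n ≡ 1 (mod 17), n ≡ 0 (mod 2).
18

Using the Chinese Remainder Theorem:
M = product of moduli = 34
For equation 1: M_1 = 2, 2 ≡ 2 (mod 17), inverse of 2 mod 17 is 9 (check: 2 × 9 = 18 ≡ 1 (mod 17))
For equation 2: M_2 = 17, 17 ≡ 1 (mod 2), inverse of 17 mod 2 is 1 (check: 1 × 1 = 1 ≡ 1 (mod 2))
Combine: n ≡ Σ r_i×M_i×(M_i⁻¹ mod m_i) = 1×2×9 + 0×17×1 = 18 + 0 = 18
18 mod 34 = 18
n ≡ 18 (mod 34)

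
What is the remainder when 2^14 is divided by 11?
Using Fermat: 2^{10} ≡ 1 (mod 11). 14 ≡ 4 (mod 10). So 2^{14} ≡ 2^{4} ≡ 5 (mod 11)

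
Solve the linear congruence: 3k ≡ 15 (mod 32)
5

Since gcd(3, 32) = 1 divides 15, a solution exists.
Multiply both sides by the inverse of 3 mod 32:
  3^(-1) mod 32 = 11
  x ≡ 11 × 15 ≡ 165 ≡ 5 (mod 32)
Verification: 3 × 5 = 15 = 0 × 32 + 15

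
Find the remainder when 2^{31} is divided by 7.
By Fermat: 2^{6} ≡ 1 (mod 7). 31 = 5×6 + 1. So 2^{31} ≡ 2^{1} ≡ 2 (mod 7)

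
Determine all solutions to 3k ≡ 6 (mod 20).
2

Since gcd(3, 20) = 1 divides 6, a solution exists.
Multiply both sides by the inverse of 3 mod 20:
  3^(-1) mod 20 = 7
  x ≡ 7 × 6 ≡ 42 ≡ 2 (mod 20)
Verification: 3 × 2 = 6 = 0 × 20 + 6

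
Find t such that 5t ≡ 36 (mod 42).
24

Since gcd(5, 42) = 1 divides 36, a solution exists.
Multiply both sides by the inverse of 5 mod 42:
  5^(-1) mod 42 = 17
  x ≡ 17 × 36 ≡ 612 ≡ 24 (mod 42)
Verification: 5 × 24 = 120 = 2 × 42 + 36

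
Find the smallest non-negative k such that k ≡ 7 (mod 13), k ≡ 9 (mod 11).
20

Using the Chinese Remainder Theorem:
M = product of moduli = 143
For equation 1: M_1 = 11, 11 ≡ 11 (mod 13), inverse of 11 mod 13 is 6 (check: 11 × 6 = 66 ≡ 1 (mod 13))
For equation 2: M_2 = 13, 13 ≡ 2 (mod 11), inverse of 13 mod 11 is 6 (check: 2 × 6 = 12 ≡ 1 (mod 11))
Combine: k ≡ Σ r_i×M_i×(M_i⁻¹ mod m_i) = 7×11×6 + 9×13×6 = 462 + 702 = 1164
1164 mod 143 = 20
k ≡ 20 (mod 143)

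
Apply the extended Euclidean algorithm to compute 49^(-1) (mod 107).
Extended GCD: 49(-24) + 107(11) = 1. So 49^(-1) ≡ 83 ≡ 83 (mod 107). Verify: 49 × 83 = 4067 ≡ 1 (mod 107)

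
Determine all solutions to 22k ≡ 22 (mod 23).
1

Since gcd(22, 23) = 1 divides 22, a solution exists.
Multiply both sides by the inverse of 22 mod 23:
  22^(-1) mod 23 = 22
  x ≡ 22 × 22 ≡ 484 ≡ 1 (mod 23)
Verification: 22 × 1 = 22 = 0 × 23 + 22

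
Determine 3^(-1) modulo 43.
3^(-1) ≡ 29 (mod 43). Verification: 3 × 29 = 87 ≡ 1 (mod 43)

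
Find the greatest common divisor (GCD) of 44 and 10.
2

Using the Euclidean algorithm:
44 = 4 × 10 + 4
10 = 2 × 4 + 2
4 = 2 × 2 + 0

GCD(44, 10) = 2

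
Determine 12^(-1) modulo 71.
12^(-1) ≡ 6 (mod 71). Verification: 12 × 6 = 72 ≡ 1 (mod 71)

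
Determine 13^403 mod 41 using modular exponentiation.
Using Fermat: 13^{40} ≡ 1 (mod 41). 403 ≡ 3 (mod 40). So 13^{403} ≡ 13^{3} ≡ 24 (mod 41)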